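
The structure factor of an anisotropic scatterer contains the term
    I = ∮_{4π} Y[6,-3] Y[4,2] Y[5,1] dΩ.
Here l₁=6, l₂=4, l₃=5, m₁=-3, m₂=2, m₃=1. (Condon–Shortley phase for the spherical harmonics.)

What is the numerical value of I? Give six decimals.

Σlᵢ=15 odd — θ-integrand is odd under cosθ→−cosθ; I=0

0.000000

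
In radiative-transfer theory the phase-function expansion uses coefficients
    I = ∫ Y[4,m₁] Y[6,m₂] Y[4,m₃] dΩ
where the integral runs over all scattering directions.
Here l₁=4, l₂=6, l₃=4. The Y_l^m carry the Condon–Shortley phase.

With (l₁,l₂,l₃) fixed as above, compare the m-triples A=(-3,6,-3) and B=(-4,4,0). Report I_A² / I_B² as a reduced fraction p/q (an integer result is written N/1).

77/60

Same 4,6,4: normalisation and zero-m 3j drop out of the ratio.
A: Δ: 6! 2! 6! / 15! → 1/1261260; sum: t=6:+1/518400 = 1/518400; 3j²(4 6 4; -3 6 -3) = Δ·Π!·Σ² = 7/195  (sign -1)
B: Δ: 6! 2! 6! / 15! → 1/1261260; sum: t=6:+1/69120 = 1/69120; 3j²(4 6 4; -4 4 0) = Δ·Π!·Σ² = 4/143  (sign +1)
I_A²/I_B² = (7/195)/(4/143) = 77/60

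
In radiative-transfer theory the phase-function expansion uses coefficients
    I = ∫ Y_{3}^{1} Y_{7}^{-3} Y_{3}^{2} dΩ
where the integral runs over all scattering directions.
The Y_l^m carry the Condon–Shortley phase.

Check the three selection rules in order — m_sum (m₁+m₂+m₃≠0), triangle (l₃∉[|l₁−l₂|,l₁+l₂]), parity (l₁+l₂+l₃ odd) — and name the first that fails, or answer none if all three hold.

Σmᵢ = 0  ✓
l₃∈[|l₁−l₂|,l₁+l₂]=[4,10], have l₃=3  ✗
Σlᵢ = 13 ⇒ odd

triangle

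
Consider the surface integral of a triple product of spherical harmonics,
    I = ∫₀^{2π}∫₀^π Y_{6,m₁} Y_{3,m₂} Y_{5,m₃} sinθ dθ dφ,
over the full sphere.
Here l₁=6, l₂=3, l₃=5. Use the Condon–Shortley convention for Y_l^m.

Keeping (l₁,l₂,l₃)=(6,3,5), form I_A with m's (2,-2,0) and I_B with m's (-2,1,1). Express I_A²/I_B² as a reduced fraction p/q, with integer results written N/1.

l's match ⇒ only the (l;m) 3-j factors differ between A and B.
A: triangle coeff Δ(6,3,5) = 1/675675; Σ_t [0,1]: t=0:+1/13824 t=1:−1/8640 = -1/23040; (3j)²=2/429 [(6 3 5; 2 -2 0)], sign=+1
B: triangle coeff Δ(6,3,5) = 1/675675; Σ_t [2,4]: t=2:+1/11520 t=3:−1/4320 t=4:+1/27648 = -1/9216; (3j)²=2/143 [(6 3 5; -2 1 1)], sign=-1
I_A²/I_B² = (2/429)/(2/143) = 1/3

1/3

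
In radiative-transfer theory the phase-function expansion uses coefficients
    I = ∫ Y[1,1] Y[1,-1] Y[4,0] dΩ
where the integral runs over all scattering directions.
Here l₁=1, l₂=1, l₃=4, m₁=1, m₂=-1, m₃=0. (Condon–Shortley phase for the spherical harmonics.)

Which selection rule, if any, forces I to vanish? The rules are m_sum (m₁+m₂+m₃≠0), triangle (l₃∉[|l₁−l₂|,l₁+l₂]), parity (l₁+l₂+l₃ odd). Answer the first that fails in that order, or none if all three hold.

Σmᵢ = 0  ✓
l₃∈[|l₁−l₂|,l₁+l₂]=[0,2], have l₃=4  ✗
Σlᵢ = 6 ⇒ even

triangle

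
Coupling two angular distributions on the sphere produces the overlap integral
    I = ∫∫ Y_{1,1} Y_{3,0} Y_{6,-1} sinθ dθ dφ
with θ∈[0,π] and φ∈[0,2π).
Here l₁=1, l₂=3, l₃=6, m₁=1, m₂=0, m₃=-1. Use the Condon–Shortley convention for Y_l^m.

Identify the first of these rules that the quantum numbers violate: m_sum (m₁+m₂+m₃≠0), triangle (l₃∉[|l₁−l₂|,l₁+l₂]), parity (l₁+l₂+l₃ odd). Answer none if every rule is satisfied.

azimuthal sum: 1 + 0 − 1 = 0  ✓
2 ≤ 6 ≤ 4 (triangle on l)  ✗
L = 1 + 3 + 6 = 10 (even)

triangle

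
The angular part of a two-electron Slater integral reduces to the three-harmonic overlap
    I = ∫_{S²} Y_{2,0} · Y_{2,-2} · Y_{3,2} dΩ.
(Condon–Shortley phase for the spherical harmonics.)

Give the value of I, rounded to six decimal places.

l₁+l₂+l₃=7 is odd: 3j(l;000)=0 ⇒ I=0

0.000000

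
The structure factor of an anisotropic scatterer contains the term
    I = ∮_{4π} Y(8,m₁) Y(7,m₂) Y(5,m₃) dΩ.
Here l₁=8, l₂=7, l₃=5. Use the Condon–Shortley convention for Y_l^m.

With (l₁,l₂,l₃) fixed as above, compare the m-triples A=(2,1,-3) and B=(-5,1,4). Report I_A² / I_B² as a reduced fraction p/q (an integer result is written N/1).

52/55

l's match ⇒ only the (l;m) 3-j factors differ between A and B.
A: triangle coeff Δ(8,7,5) = 1/814773960; Σ_t [4,6]: t=4:+1/19906560 t=5:−1/10368000 t=6:+1/49766400 = -13/497664000; (3j)²=91/17765 [(8 7 5; 2 1 -3)], sign=-1
B: triangle coeff Δ(8,7,5) = 1/814773960; Σ_t [7,8]: t=7:−1/130636800 t=8:+1/232243200 = -1/298598400; (3j)²=7/1292 [(8 7 5; -5 1 4)], sign=+1
I_A²/I_B² = (91/17765)/(7/1292) = 52/55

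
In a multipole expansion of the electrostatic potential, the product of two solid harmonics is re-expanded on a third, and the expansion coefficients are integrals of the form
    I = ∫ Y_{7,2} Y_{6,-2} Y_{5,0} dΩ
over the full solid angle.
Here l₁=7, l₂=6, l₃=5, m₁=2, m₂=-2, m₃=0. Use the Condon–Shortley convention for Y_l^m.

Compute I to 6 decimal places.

m-sum 0 ✓  L=18 even ✓  1≤5≤13 ✓
Π(2lᵢ+1) = 15×13×11 = 2145
triangle coeff Δ(7,6,5) = 1/174594420
Σ_t [2,6]: t=2:+1/4147200 t=3:−1/207360 t=4:+1/82944 t=5:−1/207360 t=6:+1/4147200 = 1/345600
(3j)²=420/46189 [(7 6 5; 0 0 0)], sign=-1
Σ_t [0,4]: t=0:+1/116121600 t=1:−1/1451520 t=2:+1/207360 t=3:−1/207360 t=4:+1/1658880 = -1/12902400
(3j)²=27/1293292 [(7 6 5; 2 -2 0)], sign=+1
⇒ 4πI² = 6075/14919047
I = (-1)√(6075/14919047/(4π)) = -0.00569243

-0.005692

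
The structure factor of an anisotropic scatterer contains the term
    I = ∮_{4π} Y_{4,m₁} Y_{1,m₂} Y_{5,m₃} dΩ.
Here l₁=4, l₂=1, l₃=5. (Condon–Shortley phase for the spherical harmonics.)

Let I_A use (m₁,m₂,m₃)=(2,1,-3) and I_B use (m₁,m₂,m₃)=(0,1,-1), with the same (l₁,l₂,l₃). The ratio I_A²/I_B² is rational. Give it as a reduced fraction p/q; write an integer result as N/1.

l's match ⇒ only the (l;m) 3-j factors differ between A and B.
A: triangle coeff Δ(4,1,5) = 1/495; Σ_t [0,0]: t=0:+1/2880 = 1/2880; (3j)²=28/495 [(4 1 5; 2 1 -3)], sign=+1
B: triangle coeff Δ(4,1,5) = 1/495; Σ_t [0,0]: t=0:+1/1152 = 1/1152; (3j)²=1/33 [(4 1 5; 0 1 -1)], sign=+1
I_A²/I_B² = (28/495)/(1/33) = 28/15

28/15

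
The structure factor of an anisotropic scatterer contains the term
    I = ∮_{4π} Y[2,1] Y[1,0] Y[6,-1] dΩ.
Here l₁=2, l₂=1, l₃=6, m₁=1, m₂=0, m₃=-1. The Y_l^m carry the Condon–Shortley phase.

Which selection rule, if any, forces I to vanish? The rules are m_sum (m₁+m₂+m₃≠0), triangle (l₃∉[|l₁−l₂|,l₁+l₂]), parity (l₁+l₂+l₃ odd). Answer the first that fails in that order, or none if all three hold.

triangle

azimuthal sum: 1 + 0 − 1 = 0  ✓
1 ≤ 6 ≤ 3 (triangle on l)  ✗
L = 2 + 1 + 6 = 9 (odd)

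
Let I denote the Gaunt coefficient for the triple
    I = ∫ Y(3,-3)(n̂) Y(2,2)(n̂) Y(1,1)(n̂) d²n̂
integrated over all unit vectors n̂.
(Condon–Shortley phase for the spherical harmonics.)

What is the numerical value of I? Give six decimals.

m-sum 0 ✓  L=6 even ✓  1≤1≤5 ✓
Π(2lᵢ+1) = 7×5×3 = 105
triangle coeff Δ(3,2,1) = 1/105
Σ_t [2,2]: t=2:+1/4 = 1/4
(3j)²=3/35 [(3 2 1; 0 0 0)], sign=-1
Σ_t [4,4]: t=4:+1/48 = 1/48
(3j)²=1/7 [(3 2 1; -3 2 1)], sign=+1
⇒ 4πI² = 9/7
I = (-1)√(9/7/(4π)) = -0.31986543

-0.319865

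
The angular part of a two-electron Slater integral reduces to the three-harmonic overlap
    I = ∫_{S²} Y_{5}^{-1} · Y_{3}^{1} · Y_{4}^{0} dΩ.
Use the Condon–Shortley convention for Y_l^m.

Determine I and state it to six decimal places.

m-sum 0 ✓  L=12 even ✓  2≤4≤8 ✓
Π(2lᵢ+1) = 11×7×9 = 693
triangle coeff Δ(5,3,4) = 1/180180
Σ_t [1,3]: t=1:−1/576 t=2:+1/144 t=3:−1/576 = 1/288
(3j)²=20/1001 [(5 3 4; 0 0 0)], sign=+1
Σ_t [2,4]: t=2:+1/384 t=3:−1/216 t=4:+1/2304 = -11/6912
(3j)²=11/1638 [(5 3 4; -1 1 0)], sign=-1
⇒ 4πI² = 110/1183
I = (-1)√(110/1183/(4π)) = -0.08601992

-0.086020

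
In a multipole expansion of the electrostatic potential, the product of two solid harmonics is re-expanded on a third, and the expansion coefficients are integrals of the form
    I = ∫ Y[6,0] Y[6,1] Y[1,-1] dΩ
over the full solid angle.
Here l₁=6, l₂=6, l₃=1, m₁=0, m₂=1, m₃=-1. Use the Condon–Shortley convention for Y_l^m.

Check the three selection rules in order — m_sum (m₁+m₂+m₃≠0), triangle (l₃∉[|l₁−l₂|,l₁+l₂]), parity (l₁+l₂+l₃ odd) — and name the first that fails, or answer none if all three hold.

azimuthal sum: 0 + 1 − 1 = 0  ✓
0 ≤ 1 ≤ 12 (triangle on l)  ✓
L = 6 + 6 + 1 = 13 (odd)  ✗

parity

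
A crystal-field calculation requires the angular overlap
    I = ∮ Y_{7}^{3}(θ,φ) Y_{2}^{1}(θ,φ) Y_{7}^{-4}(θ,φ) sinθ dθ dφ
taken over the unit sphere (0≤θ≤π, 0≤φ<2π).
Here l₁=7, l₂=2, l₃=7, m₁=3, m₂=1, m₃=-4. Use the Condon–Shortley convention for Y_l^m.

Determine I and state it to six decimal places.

m-sum 0 ✓  L=16 even ✓  5≤7≤9 ✓
Π(2lᵢ+1) = 15×5×15 = 1125
triangle coeff Δ(7,2,7) = 1/185640
Σ_t [0,2]: t=0:+1/2419200 t=1:−1/518400 t=2:+1/2419200 = -1/907200
(3j)²=56/3315 [(7 2 7; 0 0 0)], sign=+1
Σ_t [1,2]: t=1:−1/4354560 t=2:+1/14515200 = -1/6220800
(3j)²=77/4420 [(7 2 7; 3 1 -4)], sign=+1
⇒ 4πI² = 16170/48841
I = (+1)√(16170/48841/(4π)) = 0.16231468

0.162315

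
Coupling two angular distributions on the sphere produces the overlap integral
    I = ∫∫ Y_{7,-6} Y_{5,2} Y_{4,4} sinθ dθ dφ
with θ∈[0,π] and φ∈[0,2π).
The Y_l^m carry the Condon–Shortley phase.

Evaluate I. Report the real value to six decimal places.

-0.188638

m-sum 0 ✓  L=16 even ✓  2≤4≤12 ✓
Π(2lᵢ+1) = 15×11×9 = 1485
triangle coeff Δ(7,5,4) = 1/6126120
Σ_t [3,5]: t=3:−1/69120 t=4:+1/20736 t=5:−1/69120 = 1/51840
(3j)²=280/21879 [(7 5 4; 0 0 0)], sign=+1
Σ_t [7,7]: t=7:−1/7257600 = -1/7257600
(3j)²=2/85 [(7 5 4; -6 2 4)], sign=-1
⇒ 4πI² = 1680/3757
I = (-1)√(1680/3757/(4π)) = -0.18863797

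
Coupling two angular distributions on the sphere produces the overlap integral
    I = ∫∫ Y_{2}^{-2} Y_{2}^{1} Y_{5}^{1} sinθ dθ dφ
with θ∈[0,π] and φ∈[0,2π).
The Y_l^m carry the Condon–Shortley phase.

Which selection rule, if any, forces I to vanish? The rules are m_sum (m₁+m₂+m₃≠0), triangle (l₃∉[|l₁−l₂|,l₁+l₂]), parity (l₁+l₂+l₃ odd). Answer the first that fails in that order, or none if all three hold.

triangle

azimuthal sum: -2 + 1 + 1 = 0  ✓
0 ≤ 5 ≤ 4 (triangle on l)  ✗
L = 2 + 2 + 5 = 9 (odd)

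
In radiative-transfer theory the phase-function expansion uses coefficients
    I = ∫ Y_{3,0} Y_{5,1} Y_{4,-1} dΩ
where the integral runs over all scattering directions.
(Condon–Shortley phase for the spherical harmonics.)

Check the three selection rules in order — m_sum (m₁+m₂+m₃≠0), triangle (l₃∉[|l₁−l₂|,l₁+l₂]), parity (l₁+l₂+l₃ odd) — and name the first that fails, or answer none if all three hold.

azimuthal sum: 0 + 1 − 1 = 0  ✓
2 ≤ 4 ≤ 8 (triangle on l)  ✓
L = 3 + 5 + 4 = 12 (even)  ✓

none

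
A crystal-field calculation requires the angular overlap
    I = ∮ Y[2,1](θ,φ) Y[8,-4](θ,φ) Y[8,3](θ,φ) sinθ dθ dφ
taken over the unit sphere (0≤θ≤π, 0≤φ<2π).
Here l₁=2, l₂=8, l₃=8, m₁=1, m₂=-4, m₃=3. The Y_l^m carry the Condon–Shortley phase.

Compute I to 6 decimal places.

Checks pass: Σm=0; 18 even; l₃=8∈[6,10].
(2·2+1)(2·8+1)(2·8+1) = 1445
Δ: 2! 2! 14! / 19! → 1/348840
sum: t=0:+1/116121600 t=1:−1/25401600 t=2:+1/116121600 = -1/45158400
3j²(2 8 8; 0 0 0) = Δ·Π!·Σ² = 24/1615  (sign -1)
sum: t=0:+1/174182400 t=1:−1/479001600 = 1/273715200
3j²(2 8 8; 1 -4 3) = Δ·Π!·Σ² = 49/3876  (sign -1)
combine: 4πI² = 1445·24/1615·49/3876 = 98/361
take √, sign +1: I = 0.14697873

0.146979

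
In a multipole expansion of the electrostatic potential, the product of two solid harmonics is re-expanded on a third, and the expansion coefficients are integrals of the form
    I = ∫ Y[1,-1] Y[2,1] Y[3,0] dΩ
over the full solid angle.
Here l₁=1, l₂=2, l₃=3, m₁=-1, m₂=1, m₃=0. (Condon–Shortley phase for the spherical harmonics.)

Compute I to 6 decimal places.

Rules hold: Σm=0, L=6 even, 1≤3≤3.
N = 3·5·7 = 105
Δ = 0!·2!·4!/7! = 1/105
Racah Σ t=0..0: t=0:+1/4 = 1/4
⇒ 3j(1 2 3; 0 0 0)² = 3/35, sgn -1
Racah Σ t=0..0: t=0:+1/12 = 1/12
⇒ 3j(1 2 3; -1 1 0)² = 1/35, sgn -1
4πI² = N·(3j₀)²·(3jₘ)² = 9/35
I = +1·√(0.257143/4π) = 0.14304817

0.143048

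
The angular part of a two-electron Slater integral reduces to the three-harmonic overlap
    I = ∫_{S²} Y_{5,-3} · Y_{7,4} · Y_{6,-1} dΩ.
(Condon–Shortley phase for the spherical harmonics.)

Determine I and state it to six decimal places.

Checks pass: Σm=0; 18 even; l₃=6∈[2,12].
(2·5+1)(2·7+1)(2·6+1) = 2145
Δ: 6! 4! 8! / 19! → 1/174594420
sum: t=1:−1/4147200 t=2:+1/207360 t=3:−1/82944 t=4:+1/207360 t=5:−1/4147200 = -1/345600
3j²(5 7 6; 0 0 0) = Δ·Π!·Σ² = 420/46189  (sign -1)
sum: t=4:+1/5806080 t=5:−1/1036800 t=6:+1/2073600 = -1/3225600
3j²(5 7 6; -3 4 -1) = Δ·Π!·Σ² = 27/4199  (sign +1)
combine: 4πI² = 2145·420/46189·27/4199 = 170100/1356277
take √, sign -1: I = -0.09990173

-0.099902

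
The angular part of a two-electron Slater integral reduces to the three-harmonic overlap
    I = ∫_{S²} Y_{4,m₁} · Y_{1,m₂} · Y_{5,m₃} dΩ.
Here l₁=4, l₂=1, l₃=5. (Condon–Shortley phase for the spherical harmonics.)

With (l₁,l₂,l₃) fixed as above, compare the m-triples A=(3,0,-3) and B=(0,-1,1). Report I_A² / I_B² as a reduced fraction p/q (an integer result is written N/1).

16/15

Shared (l₁,l₂,l₃)=(4,1,5): N and (l;000)² cancel in I_A²/I_B².
A: Δ = 0!·8!·2!/11! = 1/495; Racah Σ t=0..0: t=0:+1/5040 = 1/5040; ⇒ 3j(4 1 5; 3 0 -3)² = 16/495, sgn +1
B: Δ = 0!·8!·2!/11! = 1/495; Racah Σ t=0..0: t=0:+1/1152 = 1/1152; ⇒ 3j(4 1 5; 0 -1 1)² = 1/33, sgn +1
I_A²/I_B² = (16/495)/(1/33) = 16/15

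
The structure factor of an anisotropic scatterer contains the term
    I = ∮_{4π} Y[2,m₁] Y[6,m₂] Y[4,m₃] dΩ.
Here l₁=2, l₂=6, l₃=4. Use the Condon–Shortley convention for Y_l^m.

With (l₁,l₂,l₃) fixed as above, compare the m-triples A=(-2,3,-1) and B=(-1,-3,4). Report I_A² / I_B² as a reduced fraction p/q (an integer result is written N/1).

14/1

Same 2,6,4: normalisation and zero-m 3j drop out of the ratio.
A: Δ: 4! 0! 8! / 13! → 1/6435; sum: t=4:+1/17280 = 1/17280; 3j²(2 6 4; -2 3 -1) = Δ·Π!·Σ² = 14/715  (sign -1)
B: Δ: 4! 0! 8! / 13! → 1/6435; sum: t=3:−1/241920 = -1/241920; 3j²(2 6 4; -1 -3 4) = Δ·Π!·Σ² = 1/715  (sign -1)
I_A²/I_B² = (14/715)/(1/715) = 14/1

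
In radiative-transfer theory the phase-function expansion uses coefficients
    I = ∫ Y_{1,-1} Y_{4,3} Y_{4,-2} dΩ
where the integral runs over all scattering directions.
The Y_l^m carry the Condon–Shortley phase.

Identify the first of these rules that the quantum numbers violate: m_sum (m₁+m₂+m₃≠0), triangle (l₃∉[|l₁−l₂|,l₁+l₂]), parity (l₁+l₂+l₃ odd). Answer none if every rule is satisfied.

parity

Σmᵢ = 0  ✓
l₃∈[|l₁−l₂|,l₁+l₂]=[3,5], have l₃=4  ✓
Σlᵢ = 9 ⇒ odd  ✗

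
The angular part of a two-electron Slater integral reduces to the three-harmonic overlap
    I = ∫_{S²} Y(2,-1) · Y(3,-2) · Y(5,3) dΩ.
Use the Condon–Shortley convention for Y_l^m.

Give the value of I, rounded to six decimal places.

m-sum 0 ✓  L=10 even ✓  1≤5≤5 ✓
Π(2lᵢ+1) = 5×7×11 = 385
triangle coeff Δ(2,3,5) = 1/2310
Σ_t [0,0]: t=0:+1/144 = 1/144
(3j)²=10/231 [(2 3 5; 0 0 0)], sign=-1
Σ_t [0,0]: t=0:+1/720 = 1/720
(3j)²=8/165 [(2 3 5; -1 -2 3)], sign=+1
⇒ 4πI² = 80/99
I = (-1)√(80/99/(4π)) = -0.25358436

-0.253584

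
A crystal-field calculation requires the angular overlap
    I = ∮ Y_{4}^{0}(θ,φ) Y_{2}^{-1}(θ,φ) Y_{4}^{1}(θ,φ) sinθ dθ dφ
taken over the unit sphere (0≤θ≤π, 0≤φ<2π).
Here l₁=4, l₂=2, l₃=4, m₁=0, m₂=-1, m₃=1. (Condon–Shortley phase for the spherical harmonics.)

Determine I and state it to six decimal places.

-0.044869

m-sum 0 ✓  L=10 even ✓  2≤4≤6 ✓
Π(2lᵢ+1) = 9×5×9 = 405
triangle coeff Δ(4,2,4) = 1/13860
Σ_t [0,2]: t=0:+1/192 t=1:−1/36 t=2:+1/192 = -5/288
(3j)²=20/693 [(4 2 4; 0 0 0)], sign=-1
Σ_t [0,1]: t=0:+1/96 t=1:−1/72 = -1/288
(3j)²=1/462 [(4 2 4; 0 -1 1)], sign=+1
⇒ 4πI² = 150/5929
I = (-1)√(150/5929/(4π)) = -0.04486937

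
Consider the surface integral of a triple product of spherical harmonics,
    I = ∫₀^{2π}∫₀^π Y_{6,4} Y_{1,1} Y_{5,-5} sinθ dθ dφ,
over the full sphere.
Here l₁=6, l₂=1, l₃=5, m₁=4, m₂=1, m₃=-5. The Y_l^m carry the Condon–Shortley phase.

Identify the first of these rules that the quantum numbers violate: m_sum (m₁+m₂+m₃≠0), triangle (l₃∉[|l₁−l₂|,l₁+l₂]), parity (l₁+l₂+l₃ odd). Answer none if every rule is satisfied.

Σmᵢ = 0  ✓
l₃∈[|l₁−l₂|,l₁+l₂]=[5,7], have l₃=5  ✓
Σlᵢ = 12 ⇒ even  ✓

none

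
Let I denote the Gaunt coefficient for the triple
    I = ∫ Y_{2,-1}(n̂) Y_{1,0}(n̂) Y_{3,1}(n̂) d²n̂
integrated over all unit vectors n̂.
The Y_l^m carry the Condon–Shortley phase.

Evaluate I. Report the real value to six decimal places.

Checks pass: Σm=0; 6 even; l₃=3∈[1,3].
(2·2+1)(2·1+1)(2·3+1) = 105
Δ: 0! 4! 2! / 7! → 1/105
sum: t=0:+1/4 = 1/4
3j²(2 1 3; 0 0 0) = Δ·Π!·Σ² = 3/35  (sign -1)
sum: t=0:+1/6 = 1/6
3j²(2 1 3; -1 0 1) = Δ·Π!·Σ² = 8/105  (sign +1)
combine: 4πI² = 105·3/35·8/105 = 24/35
take √, sign -1: I = -0.23359668

-0.233597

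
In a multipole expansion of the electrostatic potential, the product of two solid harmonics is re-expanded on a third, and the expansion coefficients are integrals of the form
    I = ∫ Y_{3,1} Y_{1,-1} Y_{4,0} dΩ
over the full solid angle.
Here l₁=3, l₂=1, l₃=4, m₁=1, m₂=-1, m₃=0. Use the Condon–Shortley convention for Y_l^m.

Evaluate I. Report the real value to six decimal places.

Checks pass: Σm=0; 8 even; l₃=4∈[2,4].
(2·3+1)(2·1+1)(2·4+1) = 189
Δ: 0! 6! 2! / 9! → 1/252
sum: t=0:+1/36 = 1/36
3j²(3 1 4; 0 0 0) = Δ·Π!·Σ² = 4/63  (sign +1)
sum: t=0:+1/96 = 1/96
3j²(3 1 4; 1 -1 0) = Δ·Π!·Σ² = 1/42  (sign +1)
combine: 4πI² = 189·4/63·1/42 = 2/7
take √, sign +1: I = 0.15078601

0.150786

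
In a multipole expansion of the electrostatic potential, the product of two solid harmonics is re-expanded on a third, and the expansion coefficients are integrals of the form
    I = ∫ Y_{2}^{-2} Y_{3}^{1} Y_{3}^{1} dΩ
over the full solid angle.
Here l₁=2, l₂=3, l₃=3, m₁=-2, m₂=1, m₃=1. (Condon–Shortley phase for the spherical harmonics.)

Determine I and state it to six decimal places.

Rules hold: Σm=0, L=8 even, 1≤3≤5.
N = 5·7·7 = 245
Δ = 2!·2!·4!/9! = 1/3780
Racah Σ t=0..2: t=0:+1/24 t=1:−1/4 t=2:+1/24 = -1/6
⇒ 3j(2 3 3; 0 0 0)² = 4/105, sgn +1
Racah Σ t=2..2: t=2:+1/16 = 1/16
⇒ 3j(2 3 3; -2 1 1)² = 2/35, sgn +1
4πI² = N·(3j₀)²·(3jₘ)² = 8/15
I = +1·√(0.533333/4π) = 0.20601291

0.206013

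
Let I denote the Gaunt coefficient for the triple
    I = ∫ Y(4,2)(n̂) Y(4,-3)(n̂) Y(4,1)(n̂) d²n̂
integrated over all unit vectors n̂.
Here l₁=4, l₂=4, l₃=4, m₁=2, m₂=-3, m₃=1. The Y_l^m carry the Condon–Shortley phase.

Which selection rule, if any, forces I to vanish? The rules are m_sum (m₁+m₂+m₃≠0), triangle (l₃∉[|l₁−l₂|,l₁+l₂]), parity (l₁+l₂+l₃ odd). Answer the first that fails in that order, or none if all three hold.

Σmᵢ = 0  ✓
l₃∈[|l₁−l₂|,l₁+l₂]=[0,8], have l₃=4  ✓
Σlᵢ = 12 ⇒ even  ✓

none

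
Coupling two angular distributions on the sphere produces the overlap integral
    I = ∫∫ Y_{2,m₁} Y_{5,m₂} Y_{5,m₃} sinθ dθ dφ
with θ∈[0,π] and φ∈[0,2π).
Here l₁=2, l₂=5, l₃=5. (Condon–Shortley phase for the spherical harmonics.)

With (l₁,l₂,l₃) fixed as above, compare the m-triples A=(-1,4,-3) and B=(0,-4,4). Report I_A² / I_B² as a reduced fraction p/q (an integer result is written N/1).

Shared (l₁,l₂,l₃)=(2,5,5): N and (l;000)² cancel in I_A²/I_B².
A: Δ = 2!·2!·8!/13! = 1/38610; Racah Σ t=1..2: t=1:−1/80640 t=2:+1/10080 = 1/11520; ⇒ 3j(2 5 5; -1 4 -3)² = 49/1430, sgn +1
B: Δ = 2!·2!·8!/13! = 1/38610; Racah Σ t=0..1: t=0:+1/20160 t=1:−1/40320 = 1/40320; ⇒ 3j(2 5 5; 0 -4 4)² = 6/715, sgn -1
I_A²/I_B² = (49/1430)/(6/715) = 49/12

49/12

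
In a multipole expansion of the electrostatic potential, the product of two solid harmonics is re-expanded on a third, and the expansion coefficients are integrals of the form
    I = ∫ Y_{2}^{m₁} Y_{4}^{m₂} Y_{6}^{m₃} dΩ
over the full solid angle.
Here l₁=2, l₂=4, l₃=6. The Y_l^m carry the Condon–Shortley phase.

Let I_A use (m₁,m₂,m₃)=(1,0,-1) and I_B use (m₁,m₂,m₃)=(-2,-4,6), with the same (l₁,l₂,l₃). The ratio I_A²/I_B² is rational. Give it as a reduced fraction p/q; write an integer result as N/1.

35/99

Shared (l₁,l₂,l₃)=(2,4,6): N and (l;000)² cancel in I_A²/I_B².
A: Δ = 0!·4!·8!/13! = 1/6435; Racah Σ t=0..0: t=0:+1/3456 = 1/3456; ⇒ 3j(2 4 6; 1 0 -1)² = 35/1287, sgn -1
B: Δ = 0!·4!·8!/13! = 1/6435; Racah Σ t=0..0: t=0:+1/967680 = 1/967680; ⇒ 3j(2 4 6; -2 -4 6)² = 1/13, sgn +1
I_A²/I_B² = (35/1287)/(1/13) = 35/99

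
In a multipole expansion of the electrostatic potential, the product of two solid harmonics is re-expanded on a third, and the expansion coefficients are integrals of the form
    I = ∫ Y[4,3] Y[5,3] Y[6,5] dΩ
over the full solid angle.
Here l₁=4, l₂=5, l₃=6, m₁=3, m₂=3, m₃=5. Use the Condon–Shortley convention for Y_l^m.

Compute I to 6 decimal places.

m-sum = 3 + 3 + 5 = 11 ≠ 0 ⇒ I = 0

0.000000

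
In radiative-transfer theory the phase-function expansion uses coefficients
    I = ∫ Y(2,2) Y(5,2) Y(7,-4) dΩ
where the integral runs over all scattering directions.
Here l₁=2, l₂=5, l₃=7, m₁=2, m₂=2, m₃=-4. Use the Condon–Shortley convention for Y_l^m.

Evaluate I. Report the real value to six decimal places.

m-sum 0 ✓  L=14 even ✓  3≤7≤7 ✓
Π(2lᵢ+1) = 5×11×15 = 825
triangle coeff Δ(2,5,7) = 1/15015
Σ_t [0,0]: t=0:+1/57600 = 1/57600
(3j)²=21/715 [(2 5 7; 0 0 0)], sign=-1
Σ_t [0,0]: t=0:+1/725760 = 1/725760
(3j)²=2/91 [(2 5 7; 2 2 -4)], sign=-1
⇒ 4πI² = 90/169
I = (+1)√(90/169/(4π)) = 0.20586047

0.205860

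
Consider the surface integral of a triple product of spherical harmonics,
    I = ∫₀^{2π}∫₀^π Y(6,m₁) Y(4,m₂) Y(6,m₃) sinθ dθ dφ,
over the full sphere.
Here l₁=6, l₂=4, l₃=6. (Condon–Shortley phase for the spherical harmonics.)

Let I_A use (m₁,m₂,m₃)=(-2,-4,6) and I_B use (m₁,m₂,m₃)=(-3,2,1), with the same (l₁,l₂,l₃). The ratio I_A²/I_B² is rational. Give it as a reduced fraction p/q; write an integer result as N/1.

77/32

Same 6,4,6: normalisation and zero-m 3j drop out of the ratio.
A: Δ: 4! 8! 4! / 17! → 1/15315300; sum: t=0:+1/23224320 = 1/23224320; 3j²(6 4 6; -2 -4 6) = Δ·Π!·Σ² = 1/442  (sign +1)
B: Δ: 4! 8! 4! / 17! → 1/15315300; sum: t=2:+1/483840 t=3:−1/51840 t=4:+1/69120 = -1/362880; 3j²(6 4 6; -3 2 1) = Δ·Π!·Σ² = 16/17017  (sign +1)
I_A²/I_B² = (1/442)/(16/17017) = 77/32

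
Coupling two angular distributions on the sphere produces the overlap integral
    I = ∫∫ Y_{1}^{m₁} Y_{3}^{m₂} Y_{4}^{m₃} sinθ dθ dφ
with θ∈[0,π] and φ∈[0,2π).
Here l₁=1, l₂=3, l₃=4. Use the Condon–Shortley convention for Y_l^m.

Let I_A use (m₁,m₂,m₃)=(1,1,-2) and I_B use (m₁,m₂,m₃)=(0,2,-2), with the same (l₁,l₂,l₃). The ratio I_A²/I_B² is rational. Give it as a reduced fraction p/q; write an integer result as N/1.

5/4

Same 1,3,4: normalisation and zero-m 3j drop out of the ratio.
A: Δ: 0! 2! 6! / 9! → 1/252; sum: t=0:+1/96 = 1/96; 3j²(1 3 4; 1 1 -2) = Δ·Π!·Σ² = 5/84  (sign +1)
B: Δ: 0! 2! 6! / 9! → 1/252; sum: t=0:+1/120 = 1/120; 3j²(1 3 4; 0 2 -2) = Δ·Π!·Σ² = 1/21  (sign +1)
I_A²/I_B² = (5/84)/(1/21) = 5/4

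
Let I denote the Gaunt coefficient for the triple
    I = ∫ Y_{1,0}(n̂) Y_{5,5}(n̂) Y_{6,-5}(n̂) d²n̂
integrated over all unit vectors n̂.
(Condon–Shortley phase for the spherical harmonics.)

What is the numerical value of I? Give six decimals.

Checks pass: Σm=0; 12 even; l₃=6∈[4,6].
(2·1+1)(2·5+1)(2·6+1) = 429
Δ: 0! 2! 10! / 13! → 1/858
sum: t=0:+1/14400 = 1/14400
3j²(1 5 6; 0 0 0) = Δ·Π!·Σ² = 6/143  (sign +1)
sum: t=0:+1/3628800 = 1/3628800
3j²(1 5 6; 0 5 -5) = Δ·Π!·Σ² = 1/78  (sign -1)
combine: 4πI² = 429·6/143·1/78 = 3/13
take √, sign -1: I = -0.13551395

-0.135514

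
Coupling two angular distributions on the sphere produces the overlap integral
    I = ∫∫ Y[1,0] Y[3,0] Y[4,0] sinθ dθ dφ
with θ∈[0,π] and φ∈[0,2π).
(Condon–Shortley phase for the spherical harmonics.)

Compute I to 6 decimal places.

0.246233

Rules hold: Σm=0, L=8 even, 2≤4≤4.
N = 3·7·9 = 189
Δ = 0!·2!·6!/9! = 1/252
Racah Σ t=0..0: t=0:+1/36 = 1/36
⇒ 3j(1 3 4; 0 0 0)² = 4/63, sgn +1
(m-triple is (0,0,0) — same symbol as above.)
4πI² = N·(3j₀)²·(3jₘ)² = 16/21
I = +1·√(0.761905/4π) = 0.24623252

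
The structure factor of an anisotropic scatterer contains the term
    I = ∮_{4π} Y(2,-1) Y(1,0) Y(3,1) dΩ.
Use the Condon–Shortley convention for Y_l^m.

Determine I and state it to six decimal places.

m-sum 0 ✓  L=6 even ✓  1≤3≤3 ✓
Π(2lᵢ+1) = 5×3×7 = 105
triangle coeff Δ(2,1,3) = 1/105
Σ_t [0,0]: t=0:+1/4 = 1/4
(3j)²=3/35 [(2 1 3; 0 0 0)], sign=-1
Σ_t [0,0]: t=0:+1/6 = 1/6
(3j)²=8/105 [(2 1 3; -1 0 1)], sign=+1
⇒ 4πI² = 24/35
I = (-1)√(24/35/(4π)) = -0.23359668

-0.233597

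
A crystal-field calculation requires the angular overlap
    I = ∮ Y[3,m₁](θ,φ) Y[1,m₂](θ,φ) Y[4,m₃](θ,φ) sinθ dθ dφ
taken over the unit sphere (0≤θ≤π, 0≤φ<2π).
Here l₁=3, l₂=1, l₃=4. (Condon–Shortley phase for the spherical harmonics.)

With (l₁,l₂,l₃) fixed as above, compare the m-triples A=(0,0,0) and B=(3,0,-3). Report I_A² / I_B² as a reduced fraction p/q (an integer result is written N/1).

16/7

Shared (l₁,l₂,l₃)=(3,1,4): N and (l;000)² cancel in I_A²/I_B².
A: Δ = 0!·6!·2!/9! = 1/252; Racah Σ t=0..0: t=0:+1/36 = 1/36; ⇒ 3j(3 1 4; 0 0 0)² = 4/63, sgn +1
B: Δ = 0!·6!·2!/9! = 1/252; Racah Σ t=0..0: t=0:+1/720 = 1/720; ⇒ 3j(3 1 4; 3 0 -3)² = 1/36, sgn -1
I_A²/I_B² = (4/63)/(1/36) = 16/7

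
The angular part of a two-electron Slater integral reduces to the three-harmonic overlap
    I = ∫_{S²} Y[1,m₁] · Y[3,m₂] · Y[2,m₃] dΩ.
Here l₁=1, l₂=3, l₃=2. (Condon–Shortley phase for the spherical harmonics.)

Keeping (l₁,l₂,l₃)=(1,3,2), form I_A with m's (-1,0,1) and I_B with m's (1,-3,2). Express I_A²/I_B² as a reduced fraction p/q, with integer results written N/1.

l's match ⇒ only the (l;m) 3-j factors differ between A and B.
A: triangle coeff Δ(1,3,2) = 1/105; Σ_t [2,2]: t=2:+1/12 = 1/12; (3j)²=1/35 [(1 3 2; -1 0 1)], sign=-1
B: triangle coeff Δ(1,3,2) = 1/105; Σ_t [0,0]: t=0:+1/48 = 1/48; (3j)²=1/7 [(1 3 2; 1 -3 2)], sign=+1
I_A²/I_B² = (1/35)/(1/7) = 1/5

1/5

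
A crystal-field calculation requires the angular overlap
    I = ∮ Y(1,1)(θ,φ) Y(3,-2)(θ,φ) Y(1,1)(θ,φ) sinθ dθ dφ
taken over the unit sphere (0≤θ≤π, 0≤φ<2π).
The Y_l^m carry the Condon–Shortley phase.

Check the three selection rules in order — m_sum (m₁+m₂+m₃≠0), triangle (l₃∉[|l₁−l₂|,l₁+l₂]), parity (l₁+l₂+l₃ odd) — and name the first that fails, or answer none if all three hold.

triangle

azimuthal sum: 1 − 2 + 1 = 0  ✓
2 ≤ 1 ≤ 4 (triangle on l)  ✗
L = 1 + 3 + 1 = 5 (odd)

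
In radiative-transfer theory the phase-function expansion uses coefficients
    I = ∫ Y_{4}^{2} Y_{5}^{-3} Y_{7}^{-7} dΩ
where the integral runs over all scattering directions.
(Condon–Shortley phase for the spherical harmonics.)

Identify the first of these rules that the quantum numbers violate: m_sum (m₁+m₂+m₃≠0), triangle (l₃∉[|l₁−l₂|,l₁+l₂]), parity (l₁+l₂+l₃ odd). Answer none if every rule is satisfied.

m_sum

m₁+m₂+m₃ = 2 − 3 − 7 = -8  ✗
triangle: |4−5|=1 ≤ l₃=7 ≤ 4+5=9
parity: l₁+l₂+l₃ = 16 is even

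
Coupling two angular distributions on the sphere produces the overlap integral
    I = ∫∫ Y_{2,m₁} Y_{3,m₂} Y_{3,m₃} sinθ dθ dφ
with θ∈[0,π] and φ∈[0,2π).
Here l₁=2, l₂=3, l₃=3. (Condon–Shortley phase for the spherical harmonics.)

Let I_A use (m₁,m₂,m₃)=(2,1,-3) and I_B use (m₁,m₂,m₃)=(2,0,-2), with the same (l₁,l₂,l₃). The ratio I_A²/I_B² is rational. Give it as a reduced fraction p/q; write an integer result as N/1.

l's match ⇒ only the (l;m) 3-j factors differ between A and B.
A: triangle coeff Δ(2,3,3) = 1/3780; Σ_t [0,0]: t=0:+1/96 = 1/96; (3j)²=1/42 [(2 3 3; 2 1 -3)], sign=+1
B: triangle coeff Δ(2,3,3) = 1/3780; Σ_t [0,0]: t=0:+1/24 = 1/24; (3j)²=1/21 [(2 3 3; 2 0 -2)], sign=-1
I_A²/I_B² = (1/42)/(1/21) = 1/2

1/2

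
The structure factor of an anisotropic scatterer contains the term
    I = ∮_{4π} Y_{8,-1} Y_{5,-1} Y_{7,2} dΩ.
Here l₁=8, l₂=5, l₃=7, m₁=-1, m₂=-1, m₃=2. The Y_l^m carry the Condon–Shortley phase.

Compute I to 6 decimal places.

0.089940

m-sum 0 ✓  L=20 even ✓  3≤7≤13 ✓
Π(2lᵢ+1) = 17×11×15 = 2805
triangle coeff Δ(8,5,7) = 1/814773960
Σ_t [1,5]: t=1:−1/87091200 t=2:+1/4976640 t=3:−1/2073600 t=4:+1/4976640 t=5:−1/87091200 = -1/9676800
(3j)²=360/46189 [(8 5 7; 0 0 0)], sign=+1
Σ_t [0,4]: t=0:+1/6270566400 t=1:−1/58060800 t=2:+1/5806080 t=3:−1/3732480 t=4:+1/16588800 = -47/895795200
(3j)²=15463/3325608 [(8 5 7; -1 -1 2)], sign=+1
⇒ 4πI² = 1159725/11408683
I = (+1)√(1159725/11408683/(4π)) = 0.08994040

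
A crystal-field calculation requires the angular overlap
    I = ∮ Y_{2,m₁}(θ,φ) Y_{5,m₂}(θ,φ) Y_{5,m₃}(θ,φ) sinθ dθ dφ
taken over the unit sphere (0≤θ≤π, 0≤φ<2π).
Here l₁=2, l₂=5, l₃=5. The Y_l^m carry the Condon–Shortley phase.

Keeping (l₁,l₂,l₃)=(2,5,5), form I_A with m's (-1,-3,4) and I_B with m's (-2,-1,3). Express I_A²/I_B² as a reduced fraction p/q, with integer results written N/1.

Shared (l₁,l₂,l₃)=(2,5,5): N and (l;000)² cancel in I_A²/I_B².
A: Δ = 2!·2!·8!/13! = 1/38610; Racah Σ t=1..2: t=1:−1/10080 t=2:+1/80640 = -1/11520; ⇒ 3j(2 5 5; -1 -3 4)² = 49/1430, sgn +1
B: Δ = 2!·2!·8!/13! = 1/38610; Racah Σ t=2..2: t=2:+1/5760 = 1/5760; ⇒ 3j(2 5 5; -2 -1 3)² = 56/2145, sgn +1
I_A²/I_B² = (49/1430)/(56/2145) = 21/16

21/16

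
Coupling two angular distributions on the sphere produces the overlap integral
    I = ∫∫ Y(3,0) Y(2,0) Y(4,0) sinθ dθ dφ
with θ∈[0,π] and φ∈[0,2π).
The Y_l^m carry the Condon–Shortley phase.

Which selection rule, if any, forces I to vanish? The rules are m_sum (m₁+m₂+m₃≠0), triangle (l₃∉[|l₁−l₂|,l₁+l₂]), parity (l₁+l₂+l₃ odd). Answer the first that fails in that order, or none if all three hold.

m₁+m₂+m₃ = 0 + 0 + 0 = 0  ✓
triangle: |3−2|=1 ≤ l₃=4 ≤ 3+2=5  ✓
parity: l₁+l₂+l₃ = 9 is odd  ✗

parity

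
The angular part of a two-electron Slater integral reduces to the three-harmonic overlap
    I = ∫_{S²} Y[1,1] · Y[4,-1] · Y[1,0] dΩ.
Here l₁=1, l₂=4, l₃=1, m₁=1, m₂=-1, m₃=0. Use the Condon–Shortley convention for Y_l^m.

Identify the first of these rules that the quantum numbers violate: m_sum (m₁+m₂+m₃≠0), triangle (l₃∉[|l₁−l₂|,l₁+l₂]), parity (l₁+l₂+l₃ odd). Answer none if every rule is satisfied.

triangle

Σmᵢ = 0  ✓
l₃∈[|l₁−l₂|,l₁+l₂]=[3,5], have l₃=1  ✗
Σlᵢ = 6 ⇒ even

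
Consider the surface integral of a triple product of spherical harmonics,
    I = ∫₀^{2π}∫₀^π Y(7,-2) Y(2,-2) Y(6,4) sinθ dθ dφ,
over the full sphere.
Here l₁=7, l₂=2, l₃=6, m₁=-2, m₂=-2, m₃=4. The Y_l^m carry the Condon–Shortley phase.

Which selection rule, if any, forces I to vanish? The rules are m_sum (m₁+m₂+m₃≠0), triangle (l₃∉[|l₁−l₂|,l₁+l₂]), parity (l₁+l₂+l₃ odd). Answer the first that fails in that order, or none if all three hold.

parity

m₁+m₂+m₃ = -2 − 2 + 4 = 0  ✓
triangle: |7−2|=5 ≤ l₃=6 ≤ 7+2=9  ✓
parity: l₁+l₂+l₃ = 15 is odd  ✗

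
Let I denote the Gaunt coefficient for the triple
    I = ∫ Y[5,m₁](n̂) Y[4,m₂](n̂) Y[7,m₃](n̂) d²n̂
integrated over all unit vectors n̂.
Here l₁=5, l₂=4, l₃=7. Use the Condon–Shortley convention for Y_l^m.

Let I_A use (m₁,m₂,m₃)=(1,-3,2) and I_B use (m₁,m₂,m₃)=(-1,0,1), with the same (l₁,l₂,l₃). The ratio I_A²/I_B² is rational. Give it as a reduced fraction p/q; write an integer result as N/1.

l's match ⇒ only the (l;m) 3-j factors differ between A and B.
A: triangle coeff Δ(5,4,7) = 1/6126120; Σ_t [0,1]: t=0:+1/138240 t=1:−1/518400 = 11/2073600; (3j)²=77/4420 [(5 4 7; 1 -3 2)], sign=-1
B: triangle coeff Δ(5,4,7) = 1/6126120; Σ_t [0,2]: t=0:+1/138240 t=1:−1/25920 t=2:+1/55296 = -11/829440; (3j)²=11/1326 [(5 4 7; -1 0 1)], sign=-1
I_A²/I_B² = (77/4420)/(11/1326) = 21/10

21/10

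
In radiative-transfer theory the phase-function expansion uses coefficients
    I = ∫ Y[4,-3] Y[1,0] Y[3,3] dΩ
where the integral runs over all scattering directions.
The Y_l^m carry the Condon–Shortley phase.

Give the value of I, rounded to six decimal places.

-0.162868

Rules hold: Σm=0, L=8 even, 3≤3≤5.
N = 9·3·7 = 189
Δ = 2!·6!·0!/9! = 1/252
Racah Σ t=1..1: t=1:−1/36 = -1/36
⇒ 3j(4 1 3; 0 0 0)² = 4/63, sgn +1
Racah Σ t=1..1: t=1:−1/720 = -1/720
⇒ 3j(4 1 3; -3 0 3)² = 1/36, sgn -1
4πI² = N·(3j₀)²·(3jₘ)² = 1/3
I = -1·√(0.333333/4π) = -0.16286750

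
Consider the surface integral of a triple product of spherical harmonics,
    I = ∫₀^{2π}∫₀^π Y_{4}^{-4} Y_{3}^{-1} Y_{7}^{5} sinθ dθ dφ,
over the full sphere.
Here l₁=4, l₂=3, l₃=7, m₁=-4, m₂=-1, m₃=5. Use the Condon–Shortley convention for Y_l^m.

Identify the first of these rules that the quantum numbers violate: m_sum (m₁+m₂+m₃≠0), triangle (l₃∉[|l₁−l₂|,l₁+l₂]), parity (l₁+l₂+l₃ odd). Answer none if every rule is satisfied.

none

azimuthal sum: -4 − 1 + 5 = 0  ✓
1 ≤ 7 ≤ 7 (triangle on l)  ✓
L = 4 + 3 + 7 = 14 (even)  ✓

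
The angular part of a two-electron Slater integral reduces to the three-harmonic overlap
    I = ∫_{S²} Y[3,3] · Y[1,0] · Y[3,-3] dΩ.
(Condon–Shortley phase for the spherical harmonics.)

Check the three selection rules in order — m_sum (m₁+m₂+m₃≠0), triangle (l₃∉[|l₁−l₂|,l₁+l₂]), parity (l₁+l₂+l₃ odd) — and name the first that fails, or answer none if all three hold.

Σmᵢ = 0  ✓
l₃∈[|l₁−l₂|,l₁+l₂]=[2,4], have l₃=3  ✓
Σlᵢ = 7 ⇒ odd  ✗

parity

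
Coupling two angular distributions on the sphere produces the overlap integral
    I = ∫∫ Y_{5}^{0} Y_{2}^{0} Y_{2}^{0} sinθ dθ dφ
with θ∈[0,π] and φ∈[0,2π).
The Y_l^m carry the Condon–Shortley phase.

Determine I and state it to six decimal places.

triangle: need 3≤l₃≤7, have 2; I=0

0.000000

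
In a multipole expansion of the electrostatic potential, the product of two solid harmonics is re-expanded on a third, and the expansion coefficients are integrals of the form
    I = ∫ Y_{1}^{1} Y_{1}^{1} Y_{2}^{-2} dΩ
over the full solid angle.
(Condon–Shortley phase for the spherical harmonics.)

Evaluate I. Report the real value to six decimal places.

0.309019

m-sum 0 ✓  L=4 even ✓  0≤2≤2 ✓
Π(2lᵢ+1) = 3×3×5 = 45
triangle coeff Δ(1,1,2) = 1/30
Σ_t [0,0]: t=0:+1/1 = 1/1
(3j)²=2/15 [(1 1 2; 0 0 0)], sign=+1
Σ_t [0,0]: t=0:+1/4 = 1/4
(3j)²=1/5 [(1 1 2; 1 1 -2)], sign=+1
⇒ 4πI² = 6/5
I = (+1)√(6/5/(4π)) = 0.30901936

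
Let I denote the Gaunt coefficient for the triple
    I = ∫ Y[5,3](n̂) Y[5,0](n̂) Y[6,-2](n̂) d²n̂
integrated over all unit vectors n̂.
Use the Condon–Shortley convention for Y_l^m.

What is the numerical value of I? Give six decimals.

0.000000

3 + 0 − 2 = 1 ≠ 0: azimuthal integral kills it; I = 0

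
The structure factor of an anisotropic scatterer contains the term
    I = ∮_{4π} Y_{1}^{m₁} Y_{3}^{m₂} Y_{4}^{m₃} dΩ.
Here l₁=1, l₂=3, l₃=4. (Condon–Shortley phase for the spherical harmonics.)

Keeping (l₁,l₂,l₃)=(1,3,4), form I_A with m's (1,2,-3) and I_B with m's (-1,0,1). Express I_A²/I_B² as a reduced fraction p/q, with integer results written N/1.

21/10

Same 1,3,4: normalisation and zero-m 3j drop out of the ratio.
A: Δ: 0! 2! 6! / 9! → 1/252; sum: t=0:+1/240 = 1/240; 3j²(1 3 4; 1 2 -3) = Δ·Π!·Σ² = 1/12  (sign -1)
B: Δ: 0! 2! 6! / 9! → 1/252; sum: t=0:+1/72 = 1/72; 3j²(1 3 4; -1 0 1) = Δ·Π!·Σ² = 5/126  (sign -1)
I_A²/I_B² = (1/12)/(5/126) = 21/10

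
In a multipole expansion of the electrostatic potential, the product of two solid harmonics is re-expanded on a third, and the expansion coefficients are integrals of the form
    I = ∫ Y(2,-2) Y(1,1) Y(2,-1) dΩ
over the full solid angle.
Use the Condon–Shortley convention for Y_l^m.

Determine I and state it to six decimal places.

0.000000

m-sum = -2 + 1 − 1 = -2 ≠ 0 ⇒ I = 0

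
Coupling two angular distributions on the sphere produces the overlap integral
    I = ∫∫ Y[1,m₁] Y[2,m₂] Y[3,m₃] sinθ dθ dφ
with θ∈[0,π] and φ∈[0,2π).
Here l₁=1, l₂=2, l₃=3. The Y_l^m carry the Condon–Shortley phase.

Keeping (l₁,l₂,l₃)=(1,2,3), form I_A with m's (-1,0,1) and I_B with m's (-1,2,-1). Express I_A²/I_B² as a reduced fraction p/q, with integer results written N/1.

Same 1,2,3: normalisation and zero-m 3j drop out of the ratio.
A: Δ: 0! 2! 4! / 7! → 1/105; sum: t=0:+1/8 = 1/8; 3j²(1 2 3; -1 0 1) = Δ·Π!·Σ² = 2/35  (sign +1)
B: Δ: 0! 2! 4! / 7! → 1/105; sum: t=0:+1/48 = 1/48; 3j²(1 2 3; -1 2 -1) = Δ·Π!·Σ² = 1/105  (sign +1)
I_A²/I_B² = (2/35)/(1/105) = 6/1

6/1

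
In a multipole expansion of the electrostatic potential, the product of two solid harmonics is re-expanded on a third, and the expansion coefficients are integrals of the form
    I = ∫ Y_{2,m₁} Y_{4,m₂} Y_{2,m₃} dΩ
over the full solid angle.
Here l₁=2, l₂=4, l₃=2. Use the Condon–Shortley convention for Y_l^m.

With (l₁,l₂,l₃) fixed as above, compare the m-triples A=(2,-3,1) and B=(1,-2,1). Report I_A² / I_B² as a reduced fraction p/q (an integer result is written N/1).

7/8

Shared (l₁,l₂,l₃)=(2,4,2): N and (l;000)² cancel in I_A²/I_B².
A: Δ = 4!·0!·4!/9! = 1/630; Racah Σ t=0..0: t=0:+1/144 = 1/144; ⇒ 3j(2 4 2; 2 -3 1)² = 1/18, sgn -1
B: Δ = 4!·0!·4!/9! = 1/630; Racah Σ t=1..1: t=1:−1/36 = -1/36; ⇒ 3j(2 4 2; 1 -2 1)² = 4/63, sgn +1
I_A²/I_B² = (1/18)/(4/63) = 7/8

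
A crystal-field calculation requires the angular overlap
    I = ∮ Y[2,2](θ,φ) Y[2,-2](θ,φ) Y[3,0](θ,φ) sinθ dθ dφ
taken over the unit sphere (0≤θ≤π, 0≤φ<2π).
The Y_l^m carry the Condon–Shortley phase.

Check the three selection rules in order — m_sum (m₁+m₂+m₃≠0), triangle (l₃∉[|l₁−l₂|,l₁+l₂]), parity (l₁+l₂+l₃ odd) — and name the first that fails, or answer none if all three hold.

Σmᵢ = 0  ✓
l₃∈[|l₁−l₂|,l₁+l₂]=[0,4], have l₃=3  ✓
Σlᵢ = 7 ⇒ odd  ✗

parity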